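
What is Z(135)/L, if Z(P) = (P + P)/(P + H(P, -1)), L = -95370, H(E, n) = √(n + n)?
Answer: -1215/57943633 + 9*I*√2/57943633 ≈ -2.0969e-5 + 2.1966e-7*I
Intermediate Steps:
H(E, n) = √2*√n (H(E, n) = √(2*n) = √2*√n)
Z(P) = 2*P/(P + I*√2) (Z(P) = (P + P)/(P + √2*√(-1)) = (2*P)/(P + √2*I) = (2*P)/(P + I*√2) = 2*P/(P + I*√2))
Z(135)/L = (2*135/(135 + I*√2))/(-95370) = (270/(135 + I*√2))*(-1/95370) = -9/(3179*(135 + I*√2))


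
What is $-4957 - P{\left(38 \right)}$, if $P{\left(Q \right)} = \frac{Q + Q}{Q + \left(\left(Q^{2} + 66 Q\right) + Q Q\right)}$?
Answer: $- \frac{708853}{143} \approx -4957.0$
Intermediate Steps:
$P{\left(Q \right)} = \frac{2 Q}{2 Q^{2} + 67 Q}$ ($P{\left(Q \right)} = \frac{2 Q}{Q + \left(\left(Q^{2} + 66 Q\right) + Q^{2}\right)} = \frac{2 Q}{Q + \left(2 Q^{2} + 66 Q\right)} = \frac{2 Q}{2 Q^{2} + 67 Q}$)
$-4957 - P{\left(38 \right)} = -4957 - \frac{2}{67 + 2 \cdot 38} = -4957 - \frac{2}{67 + 76} = -4957 - \frac{2}{143} = - \frac{708853}{143}$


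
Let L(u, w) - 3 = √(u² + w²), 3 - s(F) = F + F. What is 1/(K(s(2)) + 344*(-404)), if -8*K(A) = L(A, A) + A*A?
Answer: -4447248/618062961671 + 4*√2/618062961671 ≈ -7.1954e-6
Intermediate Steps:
s(F) = 3 - 2*F (s(F) = 3 - (F + F) = 3 - 2*F)
L(u, w) = 3 + √(u² + w²)
K(A) = -3/8 - A²/8 - √2*√(A²)/8 (K(A) = -((3 + √(A² + A²)) + A*A)/8 = -((3 + √(2*A²)) + A²)/8 = -((3 + √2*√(A²)) + A²)/8 = -(3 + A² + √2*√(A²))/8 = -3/8 - A²/8 - √2*√(A²)/8)
1/(K(s(2)) + 344*(-404)) = 1/((-3/8 - (3 - 2*2)²/8 - √2*√((3 - 2*2)²)/8) + 344*(-404)) = 1/((-3/8 - (3 - 4)²/8 - √2*√((3 - 4)²)/8) - 138976) = 1/((-3/8 - ⅛*(-1)² - √2*√((-1)²)/8) - 138976) = 1/((-3/8 - ⅛*1 - √2*√1/8) - 138976) = 1/((-3/8 - ⅛ - ⅛*√2*1) - 138976) = 1/((-3/8 - ⅛ - √2/8) - 138976) = 1/((-½ - √2/8) - 138976) = 1/(-277953/2 - √2/8)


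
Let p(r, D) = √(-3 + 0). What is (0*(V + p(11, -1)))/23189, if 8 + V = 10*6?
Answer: 0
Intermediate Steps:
V = 52 (V = -8 + 10*6 = -8 + 60 = 52)
p(r, D) = I*√3 (p(r, D) = √(-3) = I*√3)
(0*(V + p(11, -1)))/23189 = (0*(52 + I*√3))/23189 = 0*(1/23189) = 0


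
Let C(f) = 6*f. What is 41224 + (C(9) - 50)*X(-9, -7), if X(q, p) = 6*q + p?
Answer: 40980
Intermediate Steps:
X(q, p) = p + 6*q
41224 + (C(9) - 50)*X(-9, -7) = 41224 + (6*9 - 50)*(-7 + 6*(-9)) = 41224 + (54 - 50)*(-7 - 54) = 41224 + 4*(-61) = 41224 - 244 = 40980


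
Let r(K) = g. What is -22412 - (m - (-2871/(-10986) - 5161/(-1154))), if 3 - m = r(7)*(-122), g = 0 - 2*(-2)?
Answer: -24191720771/1056487 ≈ -22898.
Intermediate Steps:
g = 4 (g = 0 + 4 = 4)
r(K) = 4
m = 491 (m = 3 - 4*(-122) = 3 - 1*(-488) = 3 + 488 = 491)
-22412 - (m - (-2871/(-10986) - 5161/(-1154))) = -22412 - (491 - (-2871/(-10986) - 5161/(-1154))) = -22412 - (491 - (-2871*(-1/10986) - 5161*(-1/1154))) = -22412 - (491 - (957/3662 + 5161/1154)) = -22412 - (491 - 1*5000990/1056487) = -22412 - (491 - 5000990/1056487) = -22412 - 1*513734127/1056487 = -22412 - 513734127/1056487 = -24191720771/1056487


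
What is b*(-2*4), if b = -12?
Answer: 96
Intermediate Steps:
b*(-2*4) = -(-24)*4 = -12*(-8) = 96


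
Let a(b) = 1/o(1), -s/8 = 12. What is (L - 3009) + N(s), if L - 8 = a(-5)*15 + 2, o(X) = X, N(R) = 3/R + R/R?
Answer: -95457/32 ≈ -2983.0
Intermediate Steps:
s = -96 (s = -8*12 = -96)
N(R) = 1 + 3/R (N(R) = 3/R + 1 = 1 + 3/R)
a(b) = 1 (a(b) = 1/1 = 1)
L = 25 (L = 8 + (1*15 + 2) = 8 + (15 + 2) = 8 + 17 = 25)
(L - 3009) + N(s) = (25 - 3009) + (3 - 96)/(-96) = -2984 - 1/96*(-93) = -2984 + 31/32 = -95457/32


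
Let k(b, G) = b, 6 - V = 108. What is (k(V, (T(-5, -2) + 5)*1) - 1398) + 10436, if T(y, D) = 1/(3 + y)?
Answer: 8936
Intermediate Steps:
V = -102 (V = 6 - 1*108 = 6 - 108 = -102)
(k(V, (T(-5, -2) + 5)*1) - 1398) + 10436 = (-102 - 1398) + 10436 = -1500 + 10436 = 8936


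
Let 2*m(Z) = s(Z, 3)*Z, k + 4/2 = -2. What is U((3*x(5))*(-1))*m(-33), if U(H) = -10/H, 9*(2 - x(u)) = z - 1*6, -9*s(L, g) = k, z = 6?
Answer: -110/9 ≈ -12.222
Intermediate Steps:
k = -4 (k = -2 - 2 = -4)
s(L, g) = 4/9 (s(L, g) = -1/9*(-4) = 4/9)
x(u) = 2 (x(u) = 2 - (6 - 1*6)/9 = 2 - (6 - 6)/9 = 2 - 1/9*0 = 2 + 0 = 2)
m(Z) = 2*Z/9 (m(Z) = (4*Z/9)/2 = 2*Z/9)
U((3*x(5))*(-1))*m(-33) = (-10/((3*2)*(-1)))*((2/9)*(-33)) = -10/(6*(-1))*(-22/3) = -10/(-6)*(-22/3) = -10*(-1/6)*(-22/3) = (5/3)*(-22/3) = -110/9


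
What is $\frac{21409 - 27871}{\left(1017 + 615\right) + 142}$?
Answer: $- \frac{3231}{887} \approx -3.6426$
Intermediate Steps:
$\frac{21409 - 27871}{\left(1017 + 615\right) + 142} = - \frac{6462}{1632 + 142} = - \frac{6462}{1774} = \left(-6462\right) \frac{1}{1774} = - \frac{3231}{887}$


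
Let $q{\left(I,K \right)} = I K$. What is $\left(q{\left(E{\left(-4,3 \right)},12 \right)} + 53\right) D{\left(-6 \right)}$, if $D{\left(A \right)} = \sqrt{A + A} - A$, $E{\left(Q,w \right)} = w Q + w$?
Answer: $-330 - 110 i \sqrt{3} \approx -330.0 - 190.53 i$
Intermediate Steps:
$E{\left(Q,w \right)} = w + Q w$ ($E{\left(Q,w \right)} = Q w + w = w + Q w$)
$D{\left(A \right)} = - A + \sqrt{2} \sqrt{A}$ ($D{\left(A \right)} = \sqrt{2 A} - A = \sqrt{2} \sqrt{A} - A = - A + \sqrt{2} \sqrt{A}$)
$\left(q{\left(E{\left(-4,3 \right)},12 \right)} + 53\right) D{\left(-6 \right)} = \left(3 \left(1 - 4\right) 12 + 53\right) \left(\left(-1\right) \left(-6\right) + \sqrt{2} \sqrt{-6}\right) = \left(3 \left(-3\right) 12 + 53\right) \left(6 + \sqrt{2} i \sqrt{6}\right) = \left(\left(-9\right) 12 + 53\right) \left(6 + 2 i \sqrt{3}\right) = \left(-108 + 53\right) \left(6 + 2 i \sqrt{3}\right) = - 55 \left(6 + 2 i \sqrt{3}\right) = -330 - 110 i \sqrt{3}$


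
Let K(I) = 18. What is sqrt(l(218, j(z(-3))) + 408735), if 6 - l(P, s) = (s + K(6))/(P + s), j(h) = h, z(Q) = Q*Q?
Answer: 2*sqrt(5265502215)/227 ≈ 639.33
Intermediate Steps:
z(Q) = Q**2
l(P, s) = 6 - (18 + s)/(P + s) (l(P, s) = 6 - (s + 18)/(P + s) = 6 - (18 + s)/(P + s))
sqrt(l(218, j(z(-3))) + 408735) = sqrt((-18 + 5*(-3)**2 + 6*218)/(218 + (-3)**2) + 408735) = sqrt((-18 + 5*9 + 1308)/(218 + 9) + 408735) = sqrt((-18 + 45 + 1308)/227 + 408735) = sqrt((1/227)*1335 + 408735) = sqrt(1335/227 + 408735) = sqrt(92784180/227) = 2*sqrt(5265502215)/227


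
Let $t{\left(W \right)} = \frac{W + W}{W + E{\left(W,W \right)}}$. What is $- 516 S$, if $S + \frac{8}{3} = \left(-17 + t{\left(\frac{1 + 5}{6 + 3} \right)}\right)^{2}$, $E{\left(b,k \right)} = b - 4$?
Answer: $-156649$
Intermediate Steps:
$E{\left(b,k \right)} = -4 + b$ ($E{\left(b,k \right)} = b - 4 = -4 + b$)
$t{\left(W \right)} = \frac{2 W}{-4 + 2 W}$ ($t{\left(W \right)} = \frac{W + W}{W + \left(-4 + W\right)} = \frac{2 W}{-4 + 2 W}$)
$S = \frac{3643}{12}$ ($S = - \frac{8}{3} + \left(-17 + \frac{\left(1 + 5\right) \frac{1}{6 + 3}}{-2 + \frac{1 + 5}{6 + 3}}\right)^{2} = - \frac{8}{3} + \left(-17 + \frac{6 \cdot \frac{1}{9}}{-2 + \frac{6}{9}}\right)^{2} = - \frac{8}{3} + \left(-17 + \frac{6 \cdot \frac{1}{9}}{-2 + 6 \cdot \frac{1}{9}}\right)^{2} = - \frac{8}{3} + \left(-17 + \frac{2}{3 \left(-2 + \frac{2}{3}\right)}\right)^{2} = - \frac{8}{3} + \left(-17 + \frac{2}{3 \left(- \frac{4}{3}\right)}\right)^{2} = - \frac{8}{3} + \left(-17 + \frac{2}{3} \left(- \frac{3}{4}\right)\right)^{2} = - \frac{8}{3} + \left(-17 - \frac{1}{2}\right)^{2} = - \frac{8}{3} + \left(- \frac{35}{2}\right)^{2} = - \frac{8}{3} + \frac{1225}{4} = \frac{3643}{12} \approx 303.58$)
$- 516 S = \left(-516\right) \frac{3643}{12} = -156649$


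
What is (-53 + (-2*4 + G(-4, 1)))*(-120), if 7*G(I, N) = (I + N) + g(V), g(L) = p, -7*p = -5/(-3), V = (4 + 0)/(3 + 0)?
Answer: 361400/49 ≈ 7375.5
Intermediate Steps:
V = 4/3 ≈ 1.3333
p = -5/21 (p = -(-5)/(7*(-3)) = -(-5)*(-1)/(7*3) = -1/7*5/3 = -5/21 ≈ -0.23810)
g(L) = -5/21
G(I, N) = -5/147 + I/7 + N/7 (G(I, N) = ((I + N) - 5/21)/7 = (-5/21 + I + N)/7 = -5/147 + I/7 + N/7)
(-53 + (-2*4 + G(-4, 1)))*(-120) = (-53 + (-2*4 + (-5/147 + (1/7)*(-4) + (1/7)*1)))*(-120) = (-53 + (-8 + (-5/147 - 4/7 + 1/7)))*(-120) = (-53 + (-8 - 68/147))*(-120) = (-53 - 1244/147)*(-120) = -9035/147*(-120) = 361400/49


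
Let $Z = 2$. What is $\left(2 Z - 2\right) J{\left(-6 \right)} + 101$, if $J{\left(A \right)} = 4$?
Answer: $109$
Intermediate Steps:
$\left(2 Z - 2\right) J{\left(-6 \right)} + 101 = \left(2 \cdot 2 - 2\right) 4 + 101 = \left(4 - 2\right) 4 + 101 = 2 \cdot 4 + 101 = 8 + 101 = 109$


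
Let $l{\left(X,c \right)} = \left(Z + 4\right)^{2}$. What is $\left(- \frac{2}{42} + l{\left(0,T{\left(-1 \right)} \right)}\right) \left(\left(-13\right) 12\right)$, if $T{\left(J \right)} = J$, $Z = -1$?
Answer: $- \frac{9776}{7} \approx -1396.6$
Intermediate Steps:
$l{\left(X,c \right)} = 9$ ($l{\left(X,c \right)} = \left(-1 + 4\right)^{2} = 3^{2} = 9$)
$\left(- \frac{2}{42} + l{\left(0,T{\left(-1 \right)} \right)}\right) \left(\left(-13\right) 12\right) = \left(- \frac{2}{42} + 9\right) \left(\left(-13\right) 12\right) = \left(\left(-2\right) \frac{1}{42} + 9\right) \left(-156\right) = \left(- \frac{1}{21} + 9\right) \left(-156\right) = \frac{188}{21} \left(-156\right) = - \frac{9776}{7}$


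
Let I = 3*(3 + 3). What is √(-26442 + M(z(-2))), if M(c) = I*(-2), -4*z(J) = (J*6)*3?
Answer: 3*I*√2942 ≈ 162.72*I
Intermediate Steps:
z(J) = -9*J/2 (z(J) = -J*6*3/4 = -6*J*3/4 = -9*J/2)
I = 18 (I = 3*6 = 18)
M(c) = -36 (M(c) = 18*(-2) = -36)
√(-26442 + M(z(-2))) = √(-26442 - 36) = √(-26478) = 3*I*√2942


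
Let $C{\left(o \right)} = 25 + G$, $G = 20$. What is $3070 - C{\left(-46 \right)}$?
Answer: $3025$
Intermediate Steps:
$C{\left(o \right)} = 45$ ($C{\left(o \right)} = 25 + 20 = 45$)
$3070 - C{\left(-46 \right)} = 3070 - 45 = 3025$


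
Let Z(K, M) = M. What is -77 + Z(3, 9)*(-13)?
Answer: -194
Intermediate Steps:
-77 + Z(3, 9)*(-13) = -77 + 9*(-13) = -77 - 117 = -194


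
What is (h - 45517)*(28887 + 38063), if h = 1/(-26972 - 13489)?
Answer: -123299360479100/40461 ≈ -3.0474e+9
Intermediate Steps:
h = -1/40461 (h = 1/(-40461) = -1/40461 ≈ -2.4715e-5)
(h - 45517)*(28887 + 38063) = (-1/40461 - 45517)*(28887 + 38063) = -1841663338/40461*66950 = -123299360479100/40461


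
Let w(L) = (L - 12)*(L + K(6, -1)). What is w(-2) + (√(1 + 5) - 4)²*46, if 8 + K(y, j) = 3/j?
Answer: 1194 - 368*√6 ≈ 292.59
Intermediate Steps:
K(y, j) = -8 + 3/j
w(L) = (-12 + L)*(-11 + L) (w(L) = (L - 12)*(L + (-8 + 3/(-1))) = (-12 + L)*(L + (-8 + 3*(-1))) = (-12 + L)*(L + (-8 - 3)) = (-12 + L)*(L - 11) = (-12 + L)*(-11 + L))
w(-2) + (√(1 + 5) - 4)²*46 = (132 + (-2)² - 23*(-2)) + (√(1 + 5) - 4)²*46 = (132 + 4 + 46) + (√6 - 4)²*46 = 182 + (-4 + √6)²*46 = 182 + 46*(-4 + √6)²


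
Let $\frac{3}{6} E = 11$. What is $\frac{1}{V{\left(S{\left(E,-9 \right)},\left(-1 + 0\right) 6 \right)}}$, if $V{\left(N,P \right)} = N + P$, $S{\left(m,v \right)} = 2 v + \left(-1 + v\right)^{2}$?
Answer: $\frac{1}{76} \approx 0.013158$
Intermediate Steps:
$E = 22$ ($E = 2 \cdot 11 = 22$)
$S{\left(m,v \right)} = \left(-1 + v\right)^{2} + 2 v$
$\frac{1}{V{\left(S{\left(E,-9 \right)},\left(-1 + 0\right) 6 \right)}} = \frac{1}{\left(1 + \left(-9\right)^{2}\right) + \left(-1 + 0\right) 6} = \frac{1}{\left(1 + 81\right) - 6} = \frac{1}{82 - 6} = \frac{1}{76}$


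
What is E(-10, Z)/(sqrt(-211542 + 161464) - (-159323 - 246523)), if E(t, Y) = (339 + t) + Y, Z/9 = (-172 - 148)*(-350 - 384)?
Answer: 61289964261/11765073271 - 2114249*I*sqrt(1022)/23530146542 ≈ 5.2095 - 0.0028725*I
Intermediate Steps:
Z = 2113920 (Z = 9*((-172 - 148)*(-350 - 384)) = 9*(-320*(-734)) = 9*234880 = 2113920)
E(t, Y) = 339 + Y + t
E(-10, Z)/(sqrt(-211542 + 161464) - (-159323 - 246523)) = (339 + 2113920 - 10)/(sqrt(-211542 + 161464) - (-159323 - 246523)) = 2114249/(sqrt(-50078) - 1*(-405846)) = 2114249/(7*I*sqrt(1022) + 405846) = 2114249/(405846 + 7*I*sqrt(1022))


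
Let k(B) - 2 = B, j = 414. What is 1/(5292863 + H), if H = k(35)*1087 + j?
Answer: 1/5333496 ≈ 1.8749e-7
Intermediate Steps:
k(B) = 2 + B
H = 40633 (H = (2 + 35)*1087 + 414 = 37*1087 + 414 = 40219 + 414 = 40633)
1/(5292863 + H) = 1/(5292863 + 40633) = 1/5333496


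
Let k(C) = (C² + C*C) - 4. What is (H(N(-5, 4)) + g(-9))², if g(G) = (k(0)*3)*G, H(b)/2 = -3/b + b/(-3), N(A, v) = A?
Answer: 2849344/225 ≈ 12664.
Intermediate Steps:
k(C) = -4 + 2*C² (k(C) = (C² + C²) - 4 = 2*C² - 4 = -4 + 2*C²)
H(b) = -6/b - 2*b/3 (H(b) = 2*(-3/b + b/(-3)) = 2*(-3/b + b*(-⅓)) = 2*(-3/b - b/3) = -6/b - 2*b/3)
g(G) = -12*G (g(G) = ((-4 + 2*0²)*3)*G = ((-4 + 2*0)*3)*G = ((-4 + 0)*3)*G = (-4*3)*G = -12*G)
(H(N(-5, 4)) + g(-9))² = ((-6/(-5) - ⅔*(-5)) - 12*(-9))² = ((-6*(-⅕) + 10/3) + 108)² = ((6/5 + 10/3) + 108)² = (68/15 + 108)² = (1688/15)² = 2849344/225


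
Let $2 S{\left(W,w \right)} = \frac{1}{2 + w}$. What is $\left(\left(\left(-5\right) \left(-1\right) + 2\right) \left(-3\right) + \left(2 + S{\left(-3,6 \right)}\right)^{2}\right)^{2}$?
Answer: $\frac{18378369}{65536} \approx 280.43$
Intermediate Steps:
$S{\left(W,w \right)} = \frac{1}{2 \left(2 + w\right)}$
$\left(\left(\left(-5\right) \left(-1\right) + 2\right) \left(-3\right) + \left(2 + S{\left(-3,6 \right)}\right)^{2}\right)^{2} = \left(\left(\left(-5\right) \left(-1\right) + 2\right) \left(-3\right) + \left(2 + \frac{1}{2 \left(2 + 6\right)}\right)^{2}\right)^{2} = \left(\left(5 + 2\right) \left(-3\right) + \left(2 + \frac{1}{2 \cdot 8}\right)^{2}\right)^{2} = \left(7 \left(-3\right) + \left(2 + \frac{1}{2} \cdot \frac{1}{8}\right)^{2}\right)^{2} = \left(-21 + \left(2 + \frac{1}{16}\right)^{2}\right)^{2} = \left(-21 + \left(\frac{33}{16}\right)^{2}\right)^{2} = \left(-21 + \frac{1089}{256}\right)^{2} = \left(- \frac{4287}{256}\right)^{2} = \frac{18378369}{65536}$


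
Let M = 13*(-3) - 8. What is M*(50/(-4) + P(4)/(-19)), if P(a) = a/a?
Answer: 22419/38 ≈ 589.97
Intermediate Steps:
P(a) = 1
M = -47 (M = -39 - 8 = -47)
M*(50/(-4) + P(4)/(-19)) = -47*(50/(-4) + 1/(-19)) = -47*(50*(-¼) + 1*(-1/19)) = -47*(-25/2 - 1/19) = -47*(-477/38) = 22419/38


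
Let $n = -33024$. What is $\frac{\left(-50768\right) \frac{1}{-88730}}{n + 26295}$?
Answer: $- \frac{1336}{15712215} \approx -8.5029 \cdot 10^{-5}$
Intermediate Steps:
$\frac{\left(-50768\right) \frac{1}{-88730}}{n + 26295} = \frac{\left(-50768\right) \frac{1}{-88730}}{-33024 + 26295} = \frac{\left(-50768\right) \left(- \frac{1}{88730}\right)}{-6729} = \frac{1336}{2335} \left(- \frac{1}{6729}\right) = - \frac{1336}{15712215}$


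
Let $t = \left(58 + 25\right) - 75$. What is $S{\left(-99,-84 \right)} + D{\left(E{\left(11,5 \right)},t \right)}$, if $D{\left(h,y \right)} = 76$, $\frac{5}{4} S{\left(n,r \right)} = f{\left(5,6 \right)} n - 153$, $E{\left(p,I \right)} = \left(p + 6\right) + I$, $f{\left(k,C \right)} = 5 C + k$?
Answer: $- \frac{14092}{5} \approx -2818.4$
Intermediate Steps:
$f{\left(k,C \right)} = k + 5 C$
$E{\left(p,I \right)} = 6 + I + p$ ($E{\left(p,I \right)} = \left(6 + p\right) + I = 6 + I + p$)
$t = 8$ ($t = 83 - 75 = 8$)
$S{\left(n,r \right)} = - \frac{612}{5} + 28 n$ ($S{\left(n,r \right)} = \frac{4 \left(\left(5 + 5 \cdot 6\right) n - 153\right)}{5} = \frac{4 \left(\left(5 + 30\right) n - 153\right)}{5} = \frac{4 \left(35 n - 153\right)}{5} = \frac{4 \left(-153 + 35 n\right)}{5} = - \frac{612}{5} + 28 n$)
$S{\left(-99,-84 \right)} + D{\left(E{\left(11,5 \right)},t \right)} = \left(- \frac{612}{5} + 28 \left(-99\right)\right) + 76 = \left(- \frac{612}{5} - 2772\right) + 76 = - \frac{14472}{5} + 76 = - \frac{14092}{5}$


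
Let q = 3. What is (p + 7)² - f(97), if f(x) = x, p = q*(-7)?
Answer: 99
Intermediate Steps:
p = -21 (p = 3*(-7) = -21)
(p + 7)² - f(97) = (-21 + 7)² - 1*97 = (-14)² - 97 = 196 - 97 = 99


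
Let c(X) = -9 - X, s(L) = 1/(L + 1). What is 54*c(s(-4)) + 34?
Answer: -434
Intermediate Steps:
s(L) = 1/(1 + L)
54*c(s(-4)) + 34 = 54*(-9 - 1/(1 - 4)) + 34 = 54*(-9 - 1/(-3)) + 34 = 54*(-9 - 1*(-1/3)) + 34 = 54*(-9 + 1/3) + 34 = 54*(-26/3) + 34 = -468 + 34 = -434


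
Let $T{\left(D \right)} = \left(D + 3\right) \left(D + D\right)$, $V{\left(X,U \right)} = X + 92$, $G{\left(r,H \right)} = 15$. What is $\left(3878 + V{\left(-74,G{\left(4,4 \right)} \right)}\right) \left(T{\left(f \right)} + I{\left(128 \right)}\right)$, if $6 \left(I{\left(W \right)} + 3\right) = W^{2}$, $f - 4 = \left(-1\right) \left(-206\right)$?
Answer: $\frac{1077489448}{3} \approx 3.5916 \cdot 10^{8}$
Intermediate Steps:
$V{\left(X,U \right)} = 92 + X$
$f = 210$ ($f = 4 - -206 = 4 + 206 = 210$)
$I{\left(W \right)} = -3 + \frac{W^{2}}{6}$
$T{\left(D \right)} = 2 D \left(3 + D\right)$ ($T{\left(D \right)} = \left(3 + D\right) 2 D = 2 D \left(3 + D\right)$)
$\left(3878 + V{\left(-74,G{\left(4,4 \right)} \right)}\right) \left(T{\left(f \right)} + I{\left(128 \right)}\right) = \left(3878 + \left(92 - 74\right)\right) \left(2 \cdot 210 \left(3 + 210\right) - \left(3 - \frac{128^{2}}{6}\right)\right) = \left(3878 + 18\right) \left(2 \cdot 210 \cdot 213 + \left(-3 + \frac{1}{6} \cdot 16384\right)\right) = 3896 \left(89460 + \left(-3 + \frac{8192}{3}\right)\right) = 3896 \left(89460 + \frac{8183}{3}\right) = 3896 \cdot \frac{276563}{3} = \frac{1077489448}{3}$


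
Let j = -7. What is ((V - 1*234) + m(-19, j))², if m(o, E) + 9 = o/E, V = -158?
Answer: 7772944/49 ≈ 1.5863e+5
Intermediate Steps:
m(o, E) = -9 + o/E
((V - 1*234) + m(-19, j))² = ((-158 - 1*234) + (-9 - 19/(-7)))² = ((-158 - 234) + (-9 - 19*(-⅐)))² = (-392 + (-9 + 19/7))² = (-392 - 44/7)² = (-2788/7)² = 7772944/49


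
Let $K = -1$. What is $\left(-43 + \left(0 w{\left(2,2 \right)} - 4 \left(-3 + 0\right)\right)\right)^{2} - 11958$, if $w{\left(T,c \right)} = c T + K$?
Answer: $-10997$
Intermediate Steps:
$w{\left(T,c \right)} = -1 + T c$ ($w{\left(T,c \right)} = c T - 1 = T c - 1 = -1 + T c$)
$\left(-43 + \left(0 w{\left(2,2 \right)} - 4 \left(-3 + 0\right)\right)\right)^{2} - 11958 = \left(-43 + \left(0 \left(-1 + 2 \cdot 2\right) - 4 \left(-3 + 0\right)\right)\right)^{2} - 11958 = \left(-43 + \left(0 \left(-1 + 4\right) - -12\right)\right)^{2} - 11958 = \left(-43 + \left(0 \cdot 3 + 12\right)\right)^{2} - 11958 = \left(-43 + \left(0 + 12\right)\right)^{2} - 11958 = \left(-43 + 12\right)^{2} - 11958 = \left(-31\right)^{2} - 11958 = 961 - 11958 = -10997$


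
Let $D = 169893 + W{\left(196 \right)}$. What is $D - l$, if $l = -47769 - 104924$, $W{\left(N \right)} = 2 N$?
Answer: $322978$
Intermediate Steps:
$l = -152693$ ($l = -47769 - 104924 = -152693$)
$D = 170285$ ($D = 169893 + 2 \cdot 196 = 169893 + 392 = 170285$)
$D - l = 170285 - -152693 = 170285 + 152693 = 322978$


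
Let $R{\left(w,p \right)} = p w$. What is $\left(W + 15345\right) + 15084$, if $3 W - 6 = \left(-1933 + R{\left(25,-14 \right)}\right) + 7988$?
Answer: $\frac{96998}{3} \approx 32333.0$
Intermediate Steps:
$W = \frac{5711}{3}$ ($W = 2 + \frac{\left(-1933 - 350\right) + 7988}{3} = 2 + \frac{-2283 + 7988}{3} = 2 + \frac{1}{3} \cdot 5705 = 2 + \frac{5705}{3} = \frac{5711}{3} \approx 1903.7$)
$\left(W + 15345\right) + 15084 = \left(\frac{5711}{3} + 15345\right) + 15084 = \frac{51746}{3} + 15084 = \frac{96998}{3}$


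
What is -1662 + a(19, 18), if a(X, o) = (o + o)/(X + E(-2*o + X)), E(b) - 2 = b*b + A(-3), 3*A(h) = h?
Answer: -171174/103 ≈ -1661.9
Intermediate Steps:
A(h) = h/3
E(b) = 1 + b**2 (E(b) = 2 + (b*b + (1/3)*(-3)) = 2 + (b**2 - 1) = 2 + (-1 + b**2) = 1 + b**2)
a(X, o) = 2*o/(1 + X + (X - 2*o)**2) (a(X, o) = (o + o)/(X + (1 + (-2*o + X)**2)) = (2*o)/(X + (1 + (X - 2*o)**2)) = (2*o)/(1 + X + (X - 2*o)**2) = 2*o/(1 + X + (X - 2*o)**2))
-1662 + a(19, 18) = -1662 + 2*18/(1 + 19 + (19 - 2*18)**2) = -1662 + 2*18/(1 + 19 + (19 - 36)**2) = -1662 + 2*18/(1 + 19 + (-17)**2) = -1662 + 2*18/(1 + 19 + 289) = -1662 + 2*18/309 = -1662 + 2*18*(1/309) = -1662 + 12/103 = -171174/103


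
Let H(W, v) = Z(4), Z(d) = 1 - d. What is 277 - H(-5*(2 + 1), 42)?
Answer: 280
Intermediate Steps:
H(W, v) = -3 (H(W, v) = 1 - 1*4 = 1 - 4 = -3)
277 - H(-5*(2 + 1), 42) = 277 - 1*(-3) = 277 + 3 = 280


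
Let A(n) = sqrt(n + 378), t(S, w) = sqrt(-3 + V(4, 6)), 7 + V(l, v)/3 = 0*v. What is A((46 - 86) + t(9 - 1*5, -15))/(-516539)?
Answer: -sqrt(338 + 2*I*sqrt(6))/516539 ≈ -3.5593e-5 - 2.5793e-7*I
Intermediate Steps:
V(l, v) = -21 (V(l, v) = -21 + 3*(0*v) = -21 + 3*0 = -21 + 0 = -21)
t(S, w) = 2*I*sqrt(6) (t(S, w) = sqrt(-3 - 21) = sqrt(-24) = 2*I*sqrt(6))
A(n) = sqrt(378 + n)
A((46 - 86) + t(9 - 1*5, -15))/(-516539) = sqrt(378 + ((46 - 86) + 2*I*sqrt(6)))/(-516539) = sqrt(378 + (-40 + 2*I*sqrt(6)))*(-1/516539) = sqrt(338 + 2*I*sqrt(6))*(-1/516539) = -sqrt(338 + 2*I*sqrt(6))/516539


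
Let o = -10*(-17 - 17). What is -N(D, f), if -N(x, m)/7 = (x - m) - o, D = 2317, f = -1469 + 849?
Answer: 18179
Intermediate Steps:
o = 340 (o = -10*(-34) = 340)
f = -620
N(x, m) = 2380 - 7*x + 7*m (N(x, m) = -7*((x - m) - 1*340) = -7*((x - m) - 340) = -7*(-340 + x - m) = 2380 - 7*x + 7*m)
-N(D, f) = -(2380 - 7*2317 + 7*(-620)) = -(2380 - 16219 - 4340) = -1*(-18179) = 18179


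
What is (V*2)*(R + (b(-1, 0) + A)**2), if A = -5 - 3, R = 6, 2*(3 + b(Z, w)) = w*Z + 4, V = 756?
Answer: 131544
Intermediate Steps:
b(Z, w) = -1 + Z*w/2 (b(Z, w) = -3 + (w*Z + 4)/2 = -3 + (Z*w + 4)/2 = -3 + (4 + Z*w)/2 = -3 + (2 + Z*w/2) = -1 + Z*w/2)
A = -8
(V*2)*(R + (b(-1, 0) + A)**2) = (756*2)*(6 + ((-1 + (1/2)*(-1)*0) - 8)**2) = 1512*(6 + ((-1 + 0) - 8)**2) = 1512*(6 + (-1 - 8)**2) = 1512*(6 + (-9)**2) = 1512*(6 + 81) = 1512*87 = 131544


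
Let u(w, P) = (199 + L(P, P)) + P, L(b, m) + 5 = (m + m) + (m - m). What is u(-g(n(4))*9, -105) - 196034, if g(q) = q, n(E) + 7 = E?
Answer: -196155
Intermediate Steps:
n(E) = -7 + E
L(b, m) = -5 + 2*m (L(b, m) = -5 + ((m + m) + (m - m)) = -5 + (2*m + 0) = -5 + 2*m)
u(w, P) = 194 + 3*P (u(w, P) = (199 + (-5 + 2*P)) + P = (194 + 2*P) + P = 194 + 3*P)
u(-g(n(4))*9, -105) - 196034 = (194 + 3*(-105)) - 196034 = (194 - 315) - 196034 = -121 - 196034 = -196155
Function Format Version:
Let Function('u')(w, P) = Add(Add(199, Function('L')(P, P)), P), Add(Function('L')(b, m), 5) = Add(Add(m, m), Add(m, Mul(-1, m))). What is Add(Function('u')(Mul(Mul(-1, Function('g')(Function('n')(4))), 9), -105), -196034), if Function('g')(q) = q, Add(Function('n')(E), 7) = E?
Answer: -196155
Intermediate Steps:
Function('n')(E) = Add(-7, E)
Function('L')(b, m) = Add(-5, Mul(2, m)) (Function('L')(b, m) = Add(-5, Add(Add(m, m), Add(m, Mul(-1, m)))) = Add(-5, Add(Mul(2, m), 0)) = Add(-5, Mul(2, m)))
Function('u')(w, P) = Add(194, Mul(3, P)) (Function('u')(w, P) = Add(Add(199, Add(-5, Mul(2, P))), P) = Add(Add(194, Mul(2, P)), P) = Add(194, Mul(3, P)))
Add(Function('u')(Mul(Mul(-1, Function('g')(Function('n')(4))), 9), -105), -196034) = Add(Add(194, Mul(3, -105)), -196034) = Add(Add(194, -315), -196034) = Add(-121, -196034) = -196155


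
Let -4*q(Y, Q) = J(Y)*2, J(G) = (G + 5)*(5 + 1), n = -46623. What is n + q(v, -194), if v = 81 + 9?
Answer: -46908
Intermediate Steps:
v = 90
J(G) = 30 + 6*G (J(G) = (5 + G)*6 = 30 + 6*G)
q(Y, Q) = -15 - 3*Y (q(Y, Q) = -(30 + 6*Y)*2/4 = -(60 + 12*Y)/4 = -15 - 3*Y)
n + q(v, -194) = -46623 + (-15 - 3*90) = -46623 + (-15 - 270) = -46623 - 285 = -46908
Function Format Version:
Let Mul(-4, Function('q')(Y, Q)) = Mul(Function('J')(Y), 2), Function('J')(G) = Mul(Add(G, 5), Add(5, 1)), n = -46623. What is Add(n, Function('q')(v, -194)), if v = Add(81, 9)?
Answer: -46908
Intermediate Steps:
v = 90
Function('J')(G) = Add(30, Mul(6, G)) (Function('J')(G) = Mul(Add(5, G), 6) = Add(30, Mul(6, G)))
Function('q')(Y, Q) = Add(-15, Mul(-3, Y)) (Function('q')(Y, Q) = Mul(Rational(-1, 4), Mul(Add(30, Mul(6, Y)), 2)) = Mul(Rational(-1, 4), Add(60, Mul(12, Y))) = Add(-15, Mul(-3, Y)))
Add(n, Function('q')(v, -194)) = Add(-46623, Add(-15, Mul(-3, 90))) = Add(-46623, Add(-15, -270)) = Add(-46623, -285) = -46908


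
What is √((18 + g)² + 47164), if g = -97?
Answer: √53405 ≈ 231.10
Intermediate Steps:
√((18 + g)² + 47164) = √((18 - 97)² + 47164) = √((-79)² + 47164) = √(6241 + 47164) = √53405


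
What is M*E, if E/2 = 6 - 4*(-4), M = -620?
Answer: -27280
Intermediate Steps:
E = 44 (E = 2*(6 - 4*(-4)) = 2*(6 + 16) = 2*22 = 44)
M*E = -620*44 = -27280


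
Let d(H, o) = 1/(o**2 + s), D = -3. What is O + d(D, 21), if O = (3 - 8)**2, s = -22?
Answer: 10476/419 ≈ 25.002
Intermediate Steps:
d(H, o) = 1/(-22 + o**2) (d(H, o) = 1/(o**2 - 22) = 1/(-22 + o**2))
O = 25 (O = (-5)**2 = 25)
O + d(D, 21) = 25 + 1/(-22 + 21**2) = 25 + 1/(-22 + 441) = 25 + 1/419 = 10476/419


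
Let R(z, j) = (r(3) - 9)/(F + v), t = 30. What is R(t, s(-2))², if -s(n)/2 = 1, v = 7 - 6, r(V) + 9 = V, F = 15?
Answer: 225/256 ≈ 0.87891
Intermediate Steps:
r(V) = -9 + V
v = 1
s(n) = -2 (s(n) = -2*1 = -2)
R(z, j) = -15/16 (R(z, j) = ((-9 + 3) - 9)/(15 + 1) = (-6 - 9)/16 = -15*1/16 = -15/16)
R(t, s(-2))² = (-15/16)² = 225/256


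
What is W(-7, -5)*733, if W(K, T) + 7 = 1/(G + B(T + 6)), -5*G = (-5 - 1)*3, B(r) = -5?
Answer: -39582/7 ≈ -5654.6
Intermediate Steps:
G = 18/5 (G = -(-5 - 1)*3/5 = -(-6)*3/5 = -⅕*(-18) = 18/5 ≈ 3.6000)
W(K, T) = -54/7 (W(K, T) = -7 + 1/(18/5 - 5) = -7 + 1/(-7/5) = -7 - 5/7 = -54/7)
W(-7, -5)*733 = -54/7*733 = -39582/7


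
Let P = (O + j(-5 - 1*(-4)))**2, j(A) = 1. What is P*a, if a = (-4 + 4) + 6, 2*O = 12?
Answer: 294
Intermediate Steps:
O = 6 (O = (1/2)*12 = 6)
a = 6 (a = 0 + 6 = 6)
P = 49 (P = (6 + 1)**2 = 7**2 = 49)
P*a = 49*6 = 294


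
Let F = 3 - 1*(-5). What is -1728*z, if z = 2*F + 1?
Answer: -29376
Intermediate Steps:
F = 8 (F = 3 + 5 = 8)
z = 17 (z = 2*8 + 1 = 16 + 1 = 17)
-1728*z = -1728*17 = -29376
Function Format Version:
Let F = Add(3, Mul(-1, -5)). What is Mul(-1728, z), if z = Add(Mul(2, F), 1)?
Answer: -29376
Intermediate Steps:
F = 8 (F = Add(3, 5) = 8)
z = 17 (z = Add(Mul(2, 8), 1) = Add(16, 1) = 17)
Mul(-1728, z) = Mul(-1728, 17) = -29376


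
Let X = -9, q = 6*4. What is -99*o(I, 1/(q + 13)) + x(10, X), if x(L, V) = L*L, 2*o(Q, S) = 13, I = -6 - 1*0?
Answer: -1087/2 ≈ -543.50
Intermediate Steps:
q = 24
I = -6 (I = -6 + 0 = -6)
o(Q, S) = 13/2 (o(Q, S) = (½)*13 = 13/2)
x(L, V) = L²
-99*o(I, 1/(q + 13)) + x(10, X) = -99*13/2 + 10² = -1287/2 + 100 = -1087/2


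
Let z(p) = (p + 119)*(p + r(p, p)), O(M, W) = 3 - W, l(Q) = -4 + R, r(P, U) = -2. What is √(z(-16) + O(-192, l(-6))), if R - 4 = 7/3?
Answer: 2*I*√4170/3 ≈ 43.05*I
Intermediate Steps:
R = 19/3 (R = 4 + 7/3 = 19/3 ≈ 6.3333)
l(Q) = 7/3 (l(Q) = -4 + 19/3 = 7/3)
z(p) = (-2 + p)*(119 + p) (z(p) = (p + 119)*(p - 2) = (119 + p)*(-2 + p) = (-2 + p)*(119 + p))
√(z(-16) + O(-192, l(-6))) = √((-238 + (-16)² + 117*(-16)) + (3 - 1*7/3)) = √((-238 + 256 - 1872) + (3 - 7/3)) = √(-1854 + ⅔) = √(-5560/3) = 2*I*√4170/3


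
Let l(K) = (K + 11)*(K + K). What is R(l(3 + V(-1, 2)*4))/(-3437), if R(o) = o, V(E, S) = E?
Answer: 20/3437 ≈ 0.0058190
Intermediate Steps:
l(K) = 2*K*(11 + K) (l(K) = (11 + K)*(2*K) = 2*K*(11 + K))
R(l(3 + V(-1, 2)*4))/(-3437) = (2*(3 - 1*4)*(11 + (3 - 1*4)))/(-3437) = (2*(3 - 4)*(11 + (3 - 4)))*(-1/3437) = (2*(-1)*(11 - 1))*(-1/3437) = (2*(-1)*10)*(-1/3437) = -20*(-1/3437) = 20/3437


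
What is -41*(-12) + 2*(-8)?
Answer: 476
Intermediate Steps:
-41*(-12) + 2*(-8) = 492 - 16 = 476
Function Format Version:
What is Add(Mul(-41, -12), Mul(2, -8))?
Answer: 476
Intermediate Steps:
Add(Mul(-41, -12), Mul(2, -8)) = Add(492, -16) = 476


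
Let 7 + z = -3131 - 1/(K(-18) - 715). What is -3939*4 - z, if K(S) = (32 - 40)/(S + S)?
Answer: -81171603/6433 ≈ -12618.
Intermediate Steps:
K(S) = -4/S (K(S) = -8*1/(2*S) = -4/S)
z = -20186745/6433 (z = -7 + (-3131 - 1/(-4/(-18) - 715)) = -7 + (-3131 - 1/(-4*(-1/18) - 715)) = -7 + (-3131 - 1/(2/9 - 715)) = -7 + (-3131 - 1/(-6433/9)) = -7 + (-3131 - 1*(-9/6433)) = -7 + (-3131 + 9/6433) = -7 - 20141714/6433 = -20186745/6433 ≈ -3138.0)
-3939*4 - z = -3939*4 - 1*(-20186745/6433) = -15756 + 20186745/6433 = -81171603/6433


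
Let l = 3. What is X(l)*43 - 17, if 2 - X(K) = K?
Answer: -60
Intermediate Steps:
X(K) = 2 - K
X(l)*43 - 17 = (2 - 1*3)*43 - 17 = (2 - 3)*43 - 17 = -1*43 - 17 = -43 - 17 = -60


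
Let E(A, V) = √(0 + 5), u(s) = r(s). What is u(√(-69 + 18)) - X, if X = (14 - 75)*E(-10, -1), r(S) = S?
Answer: 61*√5 + I*√51 ≈ 136.4 + 7.1414*I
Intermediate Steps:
u(s) = s
E(A, V) = √5
X = -61*√5 (X = (14 - 75)*√5 = -61*√5 ≈ -136.40)
u(√(-69 + 18)) - X = √(-69 + 18) - (-61)*√5 = √(-51) + 61*√5 = I*√51 + 61*√5 = 61*√5 + I*√51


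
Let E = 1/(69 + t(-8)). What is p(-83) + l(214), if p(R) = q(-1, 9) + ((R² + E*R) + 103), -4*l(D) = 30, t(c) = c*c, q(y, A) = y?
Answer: 1857445/266 ≈ 6982.9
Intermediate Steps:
t(c) = c²
l(D) = -15/2 (l(D) = -¼*30 = -15/2)
E = 1/133 (E = 1/(69 + (-8)²) = 1/(69 + 64) = 1/133 ≈ 0.0075188)
p(R) = 102 + R² + R/133 (p(R) = -1 + ((R² + R/133) + 103) = -1 + (103 + R² + R/133) = 102 + R² + R/133)
p(-83) + l(214) = (102 + (-83)² + (1/133)*(-83)) - 15/2 = (102 + 6889 - 83/133) - 15/2 = 929720/133 - 15/2 = 1857445/266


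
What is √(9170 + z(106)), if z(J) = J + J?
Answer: √9382 ≈ 96.861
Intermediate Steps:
z(J) = 2*J
√(9170 + z(106)) = √(9170 + 2*106) = √(9170 + 212) = √9382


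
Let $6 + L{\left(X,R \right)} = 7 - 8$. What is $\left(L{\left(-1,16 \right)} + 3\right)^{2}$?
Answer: $16$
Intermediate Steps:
$L{\left(X,R \right)} = -7$ ($L{\left(X,R \right)} = -6 + \left(7 - 8\right) = -6 - 1 = -7$)
$\left(L{\left(-1,16 \right)} + 3\right)^{2} = \left(-7 + 3\right)^{2} = \left(-4\right)^{2} = 16$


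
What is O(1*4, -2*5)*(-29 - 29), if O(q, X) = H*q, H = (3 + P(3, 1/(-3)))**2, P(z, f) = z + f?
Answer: -67048/9 ≈ -7449.8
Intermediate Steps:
P(z, f) = f + z
H = 289/9 (H = (3 + (1/(-3) + 3))**2 = (3 + (-1/3 + 3))**2 = (3 + 8/3)**2 = (17/3)**2 = 289/9 ≈ 32.111)
O(q, X) = 289*q/9
O(1*4, -2*5)*(-29 - 29) = (289*(1*4)/9)*(-29 - 29) = ((289/9)*4)*(-58) = (1156/9)*(-58) = -67048/9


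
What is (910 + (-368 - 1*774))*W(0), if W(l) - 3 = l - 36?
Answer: 7656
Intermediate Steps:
W(l) = -33 + l (W(l) = 3 + (l - 36) = 3 + (-36 + l) = -33 + l)
(910 + (-368 - 1*774))*W(0) = (910 + (-368 - 1*774))*(-33 + 0) = (910 + (-368 - 774))*(-33) = (910 - 1142)*(-33) = -232*(-33) = 7656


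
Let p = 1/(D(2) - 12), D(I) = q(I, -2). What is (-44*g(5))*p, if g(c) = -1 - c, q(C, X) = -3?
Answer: -88/5 ≈ -17.600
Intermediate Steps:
D(I) = -3
p = -1/15 (p = 1/(-3 - 12) = 1/(-15) = -1/15 ≈ -0.066667)
(-44*g(5))*p = -44*(-1 - 1*5)*(-1/15) = -44*(-1 - 5)*(-1/15) = -44*(-6)*(-1/15) = 264*(-1/15) = -88/5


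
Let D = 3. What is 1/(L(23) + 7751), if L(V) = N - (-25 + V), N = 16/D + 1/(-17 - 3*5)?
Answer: 300/2327497 ≈ 0.00012889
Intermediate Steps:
N = 1597/300 (N = 16/3 + 1/(-17 - 3*5) = 16*(⅓) + (⅕)/(-20) = 16/3 - 1/20*⅕ = 16/3 - 1/100 = 1597/300 ≈ 5.3233)
L(V) = 9097/300 - V (L(V) = 1597/300 - (-25 + V) = 1597/300 + (25 - V) = 9097/300 - V)
1/(L(23) + 7751) = 1/((9097/300 - 1*23) + 7751) = 1/((9097/300 - 23) + 7751) = 1/(2197/300 + 7751) = 1/(2327497/300) = 300/2327497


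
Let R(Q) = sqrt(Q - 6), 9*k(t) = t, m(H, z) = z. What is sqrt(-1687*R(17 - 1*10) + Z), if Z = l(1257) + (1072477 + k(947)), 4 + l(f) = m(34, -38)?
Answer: 53*sqrt(3431)/3 ≈ 1034.8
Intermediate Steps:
l(f) = -42 (l(f) = -4 - 38 = -42)
k(t) = t/9
R(Q) = sqrt(-6 + Q)
Z = 9652862/9 (Z = -42 + (1072477 + (1/9)*947) = -42 + (1072477 + 947/9) = -42 + 9653240/9 = 9652862/9 ≈ 1.0725e+6)
sqrt(-1687*R(17 - 1*10) + Z) = sqrt(-1687*sqrt(-6 + (17 - 1*10)) + 9652862/9) = sqrt(-1687*sqrt(-6 + (17 - 10)) + 9652862/9) = sqrt(-1687*sqrt(-6 + 7) + 9652862/9) = sqrt(-1687*sqrt(1) + 9652862/9) = sqrt(-1687*1 + 9652862/9) = sqrt(-1687 + 9652862/9) = sqrt(9637679/9) = 53*sqrt(3431)/3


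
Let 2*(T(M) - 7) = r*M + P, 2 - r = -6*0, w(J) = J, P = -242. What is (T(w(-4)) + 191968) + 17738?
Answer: 209588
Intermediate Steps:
r = 2 (r = 2 - (-6)*0 = 2 - 1*0 = 2 + 0 = 2)
T(M) = -114 + M (T(M) = 7 + (2*M - 242)/2 = 7 + (-242 + 2*M)/2 = 7 + (-121 + M) = -114 + M)
(T(w(-4)) + 191968) + 17738 = ((-114 - 4) + 191968) + 17738 = (-118 + 191968) + 17738 = 191850 + 17738 = 209588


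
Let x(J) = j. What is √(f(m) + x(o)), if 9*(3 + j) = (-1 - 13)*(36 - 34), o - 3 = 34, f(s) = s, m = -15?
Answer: I*√190/3 ≈ 4.5947*I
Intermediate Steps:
o = 37 (o = 3 + 34 = 37)
j = -55/9 (j = -3 + ((-1 - 13)*(36 - 34))/9 = -3 + (-14*2)/9 = -3 + (⅑)*(-28) = -3 - 28/9 = -55/9 ≈ -6.1111)
x(J) = -55/9
√(f(m) + x(o)) = √(-15 - 55/9) = √(-190/9) = I*√190/3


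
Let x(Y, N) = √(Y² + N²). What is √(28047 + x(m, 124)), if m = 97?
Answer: √(28047 + √24785) ≈ 167.94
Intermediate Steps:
x(Y, N) = √(N² + Y²)
√(28047 + x(m, 124)) = √(28047 + √(124² + 97²)) = √(28047 + √(15376 + 9409)) = √(28047 + √24785)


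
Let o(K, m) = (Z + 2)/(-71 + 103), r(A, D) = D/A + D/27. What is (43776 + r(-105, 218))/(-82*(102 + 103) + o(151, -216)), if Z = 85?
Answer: -1323967616/508252185 ≈ -2.6049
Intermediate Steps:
r(A, D) = D/27 + D/A (r(A, D) = D/A + D*(1/27) = D/A + D/27 = D/27 + D/A)
o(K, m) = 87/32 (o(K, m) = (85 + 2)/(-71 + 103) = 87/32)
(43776 + r(-105, 218))/(-82*(102 + 103) + o(151, -216)) = (43776 + ((1/27)*218 + 218/(-105)))/(-82*(102 + 103) + 87/32) = (43776 + (218/27 + 218*(-1/105)))/(-82*205 + 87/32) = (43776 + (218/27 - 218/105))/(-16810 + 87/32) = (43776 + 5668/945)/(-537833/32) = (41373988/945)*(-32/537833) = -1323967616/508252185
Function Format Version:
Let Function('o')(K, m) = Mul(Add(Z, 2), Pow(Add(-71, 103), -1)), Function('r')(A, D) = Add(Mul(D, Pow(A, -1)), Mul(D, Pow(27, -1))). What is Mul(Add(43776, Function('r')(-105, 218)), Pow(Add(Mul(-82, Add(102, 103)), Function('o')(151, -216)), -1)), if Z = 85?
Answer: Rational(-1323967616, 508252185) ≈ -2.6049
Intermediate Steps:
Function('r')(A, D) = Add(Mul(Rational(1, 27), D), Mul(D, Pow(A, -1))) (Function('r')(A, D) = Add(Mul(D, Pow(A, -1)), Mul(D, Rational(1, 27))) = Add(Mul(D, Pow(A, -1)), Mul(Rational(1, 27), D)) = Add(Mul(Rational(1, 27), D), Mul(D, Pow(A, -1))))
Function('o')(K, m) = Rational(87, 32) (Function('o')(K, m) = Mul(Add(85, 2), Pow(Add(-71, 103), -1)) = Mul(87, Pow(32, -1)) = Mul(87, Rational(1, 32)) = Rational(87, 32))
Mul(Add(43776, Function('r')(-105, 218)), Pow(Add(Mul(-82, Add(102, 103)), Function('o')(151, -216)), -1)) = Mul(Add(43776, Add(Mul(Rational(1, 27), 218), Mul(218, Pow(-105, -1)))), Pow(Add(Mul(-82, Add(102, 103)), Rational(87, 32)), -1)) = Mul(Add(43776, Add(Rational(218, 27), Mul(218, Rational(-1, 105)))), Pow(Add(Mul(-82, 205), Rational(87, 32)), -1)) = Mul(Add(43776, Add(Rational(218, 27), Rational(-218, 105))), Pow(Add(-16810, Rational(87, 32)), -1)) = Mul(Add(43776, Rational(5668, 945)), Pow(Rational(-537833, 32), -1)) = Mul(Rational(41373988, 945), Rational(-32, 537833)) = Rational(-1323967616, 508252185)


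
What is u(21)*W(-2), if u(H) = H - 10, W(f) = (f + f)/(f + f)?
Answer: 11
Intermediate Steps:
W(f) = 1 (W(f) = (2*f)/((2*f)) = (2*f)*(1/(2*f)) = 1)
u(H) = -10 + H
u(21)*W(-2) = (-10 + 21)*1 = 11*1 = 11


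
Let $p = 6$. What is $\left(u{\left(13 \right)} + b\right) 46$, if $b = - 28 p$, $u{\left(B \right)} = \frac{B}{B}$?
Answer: $-7682$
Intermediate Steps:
$u{\left(B \right)} = 1$
$b = -168$ ($b = \left(-28\right) 6 = -168$)
$\left(u{\left(13 \right)} + b\right) 46 = \left(1 - 168\right) 46 = \left(-167\right) 46 = -7682$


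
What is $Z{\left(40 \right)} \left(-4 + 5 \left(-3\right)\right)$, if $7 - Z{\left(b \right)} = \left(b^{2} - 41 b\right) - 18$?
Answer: $-1235$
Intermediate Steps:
$Z{\left(b \right)} = 25 - b^{2} + 41 b$ ($Z{\left(b \right)} = 7 - \left(\left(b^{2} - 41 b\right) - 18\right) = 7 - \left(-18 + b^{2} - 41 b\right) = 7 + \left(18 - b^{2} + 41 b\right) = 25 - b^{2} + 41 b$)
$Z{\left(40 \right)} \left(-4 + 5 \left(-3\right)\right) = \left(25 - 40^{2} + 41 \cdot 40\right) \left(-4 + 5 \left(-3\right)\right) = \left(25 - 1600 + 1640\right) \left(-4 - 15\right) = \left(25 - 1600 + 1640\right) \left(-19\right) = 65 \left(-19\right) = -1235$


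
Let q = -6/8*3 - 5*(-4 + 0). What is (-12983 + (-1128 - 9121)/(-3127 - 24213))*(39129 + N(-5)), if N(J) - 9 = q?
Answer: -55592546192933/109360 ≈ -5.0834e+8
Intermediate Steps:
q = 71/4 (q = -6*⅛*3 - 5*(-4) = -¾*3 + 20 = -9/4 + 20 = 71/4 ≈ 17.750)
N(J) = 107/4 (N(J) = 9 + 71/4 = 107/4)
(-12983 + (-1128 - 9121)/(-3127 - 24213))*(39129 + N(-5)) = (-12983 + (-1128 - 9121)/(-3127 - 24213))*(39129 + 107/4) = (-12983 - 10249/(-27340))*(156623/4) = (-12983 - 10249*(-1/27340))*(156623/4) = (-12983 + 10249/27340)*(156623/4) = -354944971/27340*156623/4 = -55592546192933/109360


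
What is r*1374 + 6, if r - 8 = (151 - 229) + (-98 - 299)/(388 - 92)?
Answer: -14506491/148 ≈ -98017.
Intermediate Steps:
r = -21117/296 (r = 8 + ((151 - 229) + (-98 - 299)/(388 - 92)) = 8 + (-78 - 397/296) = 8 - 23485/296 = -21117/296 ≈ -71.341)
r*1374 + 6 = -21117/296*1374 + 6 = -14507379/148 + 6 = -14506491/148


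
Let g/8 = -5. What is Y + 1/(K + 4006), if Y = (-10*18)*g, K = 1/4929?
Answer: 142168144929/19745575 ≈ 7200.0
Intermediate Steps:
g = -40 (g = 8*(-5) = -40)
K = 1/4929 ≈ 0.00020288
Y = 7200 (Y = -10*18*(-40) = -180*(-40) = 7200)
Y + 1/(K + 4006) = 7200 + 1/(1/4929 + 4006) = 7200 + 1/(19745575/4929) = 7200 + 4929/19745575 = 142168144929/19745575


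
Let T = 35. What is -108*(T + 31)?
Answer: -7128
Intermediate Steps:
-108*(T + 31) = -108*(35 + 31) = -108*66 = -7128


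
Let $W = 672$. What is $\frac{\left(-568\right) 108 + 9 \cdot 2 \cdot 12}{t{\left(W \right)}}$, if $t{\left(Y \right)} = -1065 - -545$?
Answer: $\frac{7641}{65} \approx 117.55$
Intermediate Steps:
$t{\left(Y \right)} = -520$ ($t{\left(Y \right)} = -1065 + 545 = -520$)
$\frac{\left(-568\right) 108 + 9 \cdot 2 \cdot 12}{t{\left(W \right)}} = \frac{\left(-568\right) 108 + 9 \cdot 2 \cdot 12}{-520} = \left(-61344 + 18 \cdot 12\right) \left(- \frac{1}{520}\right) = \left(-61344 + 216\right) \left(- \frac{1}{520}\right) = \left(-61128\right) \left(- \frac{1}{520}\right) = \frac{7641}{65}$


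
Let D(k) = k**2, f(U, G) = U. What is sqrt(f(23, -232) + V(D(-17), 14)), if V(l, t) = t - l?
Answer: 6*I*sqrt(7) ≈ 15.875*I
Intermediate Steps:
sqrt(f(23, -232) + V(D(-17), 14)) = sqrt(23 + (14 - 1*(-17)**2)) = sqrt(23 + (14 - 1*289)) = sqrt(23 + (14 - 289)) = sqrt(23 - 275) = sqrt(-252) = 6*I*sqrt(7)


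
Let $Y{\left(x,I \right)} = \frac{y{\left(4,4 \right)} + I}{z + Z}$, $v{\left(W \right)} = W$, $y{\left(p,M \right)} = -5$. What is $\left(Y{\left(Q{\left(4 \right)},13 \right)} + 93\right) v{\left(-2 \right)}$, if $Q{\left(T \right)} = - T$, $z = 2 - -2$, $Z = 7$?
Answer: $- \frac{2062}{11} \approx -187.45$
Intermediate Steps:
$z = 4$ ($z = 2 + 2 = 4$)
$Y{\left(x,I \right)} = - \frac{5}{11} + \frac{I}{11}$ ($Y{\left(x,I \right)} = \frac{-5 + I}{4 + 7} = \frac{-5 + I}{11} = \left(-5 + I\right) \frac{1}{11} = - \frac{5}{11} + \frac{I}{11}$)
$\left(Y{\left(Q{\left(4 \right)},13 \right)} + 93\right) v{\left(-2 \right)} = \left(\left(- \frac{5}{11} + \frac{1}{11} \cdot 13\right) + 93\right) \left(-2\right) = \left(\left(- \frac{5}{11} + \frac{13}{11}\right) + 93\right) \left(-2\right) = \left(\frac{8}{11} + 93\right) \left(-2\right) = \frac{1031}{11} \left(-2\right) = - \frac{2062}{11}$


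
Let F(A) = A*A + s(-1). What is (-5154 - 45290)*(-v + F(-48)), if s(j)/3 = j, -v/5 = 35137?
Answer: -8978325784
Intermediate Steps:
v = -175685 (v = -5*35137 = -175685)
s(j) = 3*j
F(A) = -3 + A**2 (F(A) = A*A + 3*(-1) = A**2 - 3 = -3 + A**2)
(-5154 - 45290)*(-v + F(-48)) = (-5154 - 45290)*(-1*(-175685) + (-3 + (-48)**2)) = -50444*(175685 + (-3 + 2304)) = -50444*(175685 + 2301) = -50444*177986 = -8978325784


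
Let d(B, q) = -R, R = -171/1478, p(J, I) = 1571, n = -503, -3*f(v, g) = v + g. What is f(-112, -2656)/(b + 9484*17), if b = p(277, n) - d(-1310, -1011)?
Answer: 4091104/721850253 ≈ 0.0056675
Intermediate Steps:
f(v, g) = -g/3 - v/3 (f(v, g) = -(v + g)/3 = -(g + v)/3 = -g/3 - v/3)
R = -171/1478 (R = -171*1/1478 = -171/1478 ≈ -0.11570)
d(B, q) = 171/1478 (d(B, q) = -1*(-171/1478) = 171/1478)
b = 2321767/1478 (b = 1571 - 1*171/1478 = 1571 - 171/1478 = 2321767/1478 ≈ 1570.9)
f(-112, -2656)/(b + 9484*17) = (-⅓*(-2656) - ⅓*(-112))/(2321767/1478 + 9484*17) = (2656/3 + 112/3)/(2321767/1478 + 161228) = 2768/(3*(240616751/1478)) = (2768/3)*(1478/240616751) = 4091104/721850253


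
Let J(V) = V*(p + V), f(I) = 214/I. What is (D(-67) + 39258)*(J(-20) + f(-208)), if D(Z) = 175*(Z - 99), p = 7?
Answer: 34366508/13 ≈ 2.6436e+6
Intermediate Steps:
D(Z) = -17325 + 175*Z (D(Z) = 175*(-99 + Z) = -17325 + 175*Z)
J(V) = V*(7 + V)
(D(-67) + 39258)*(J(-20) + f(-208)) = ((-17325 + 175*(-67)) + 39258)*(-20*(7 - 20) + 214/(-208)) = ((-17325 - 11725) + 39258)*(-20*(-13) + 214*(-1/208)) = (-29050 + 39258)*(260 - 107/104) = 10208*(26933/104) = 34366508/13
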